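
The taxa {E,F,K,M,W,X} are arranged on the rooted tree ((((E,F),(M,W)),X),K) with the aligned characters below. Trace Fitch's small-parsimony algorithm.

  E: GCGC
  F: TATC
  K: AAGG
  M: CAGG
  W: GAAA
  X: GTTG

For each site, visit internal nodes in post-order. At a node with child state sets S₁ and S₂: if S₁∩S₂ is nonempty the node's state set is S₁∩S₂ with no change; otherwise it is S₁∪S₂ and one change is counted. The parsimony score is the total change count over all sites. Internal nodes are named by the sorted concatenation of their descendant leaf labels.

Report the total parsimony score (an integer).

10

site 0, node EF: E={G} ∪ F={T} → {G,T} (+1)
site 0, node MW: M={C} ∪ W={G} → {C,G} (+1)
site 0, node EFMW: EF={G,T} ∩ MW={C,G} → {G} (+0)
site 0, node EFMWX: EFMW={G} ∩ X={G} → {G} (+0)
site 0, node EFKMWX: EFMWX={G} ∪ K={A} → {A,G} (+1)
site 1, node EF: E={C} ∪ F={A} → {A,C} (+1)
site 1, node MW: M={A} ∩ W={A} → {A} (+0)
site 1, node EFMW: EF={A,C} ∩ MW={A} → {A} (+0)
site 1, node EFMWX: EFMW={A} ∪ X={T} → {A,T} (+1)
site 1, node EFKMWX: EFMWX={A,T} ∩ K={A} → {A} (+0)
site 2, node EF: E={G} ∪ F={T} → {G,T} (+1)
site 2, node MW: M={G} ∪ W={A} → {A,G} (+1)
site 2, node EFMW: EF={G,T} ∩ MW={A,G} → {G} (+0)
site 2, node EFMWX: EFMW={G} ∪ X={T} → {G,T} (+1)
site 2, node EFKMWX: EFMWX={G,T} ∩ K={G} → {G} (+0)
site 3, node EF: E={C} ∩ F={C} → {C} (+0)
site 3, node MW: M={G} ∪ W={A} → {A,G} (+1)
site 3, node EFMW: EF={C} ∪ MW={A,G} → {A,C,G} (+1)
site 3, node EFMWX: EFMW={A,C,G} ∩ X={G} → {G} (+0)
site 3, node EFKMWX: EFMWX={G} ∩ K={G} → {G} (+0)
per-site changes: [3, 2, 3, 2]; total = 10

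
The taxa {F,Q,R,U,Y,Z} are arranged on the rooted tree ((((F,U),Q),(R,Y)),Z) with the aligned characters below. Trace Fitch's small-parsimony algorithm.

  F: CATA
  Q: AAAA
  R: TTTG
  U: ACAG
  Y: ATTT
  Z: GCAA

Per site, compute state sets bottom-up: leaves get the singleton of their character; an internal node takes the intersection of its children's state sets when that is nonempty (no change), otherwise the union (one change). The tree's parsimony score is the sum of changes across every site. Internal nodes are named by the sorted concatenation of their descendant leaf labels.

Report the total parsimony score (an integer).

[col 0] FU: children F:{C}, U:{A} ∪→ {A,C}; cost 1
[col 0] FQU: children FU:{A,C}, Q:{A} ∩→ {A}; cost 0
[col 0] RY: children R:{T}, Y:{A} ∪→ {A,T}; cost 1
[col 0] FQRUY: children FQU:{A}, RY:{A,T} ∩→ {A}; cost 0
[col 0] FQRUYZ: children FQRUY:{A}, Z:{G} ∪→ {A,G}; cost 1
[col 1] FU: children F:{A}, U:{C} ∪→ {A,C}; cost 1
[col 1] FQU: children FU:{A,C}, Q:{A} ∩→ {A}; cost 0
[col 1] RY: children R:{T}, Y:{T} ∩→ {T}; cost 0
[col 1] FQRUY: children FQU:{A}, RY:{T} ∪→ {A,T}; cost 1
[col 1] FQRUYZ: children FQRUY:{A,T}, Z:{C} ∪→ {A,C,T}; cost 1
[col 2] FU: children F:{T}, U:{A} ∪→ {A,T}; cost 1
[col 2] FQU: children FU:{A,T}, Q:{A} ∩→ {A}; cost 0
[col 2] RY: children R:{T}, Y:{T} ∩→ {T}; cost 0
[col 2] FQRUY: children FQU:{A}, RY:{T} ∪→ {A,T}; cost 1
[col 2] FQRUYZ: children FQRUY:{A,T}, Z:{A} ∩→ {A}; cost 0
[col 3] FU: children F:{A}, U:{G} ∪→ {A,G}; cost 1
[col 3] FQU: children FU:{A,G}, Q:{A} ∩→ {A}; cost 0
[col 3] RY: children R:{G}, Y:{T} ∪→ {G,T}; cost 1
[col 3] FQRUY: children FQU:{A}, RY:{G,T} ∪→ {A,G,T}; cost 1
[col 3] FQRUYZ: children FQRUY:{A,G,T}, Z:{A} ∩→ {A}; cost 0
per-site changes: [3, 3, 2, 3]; total = 11

11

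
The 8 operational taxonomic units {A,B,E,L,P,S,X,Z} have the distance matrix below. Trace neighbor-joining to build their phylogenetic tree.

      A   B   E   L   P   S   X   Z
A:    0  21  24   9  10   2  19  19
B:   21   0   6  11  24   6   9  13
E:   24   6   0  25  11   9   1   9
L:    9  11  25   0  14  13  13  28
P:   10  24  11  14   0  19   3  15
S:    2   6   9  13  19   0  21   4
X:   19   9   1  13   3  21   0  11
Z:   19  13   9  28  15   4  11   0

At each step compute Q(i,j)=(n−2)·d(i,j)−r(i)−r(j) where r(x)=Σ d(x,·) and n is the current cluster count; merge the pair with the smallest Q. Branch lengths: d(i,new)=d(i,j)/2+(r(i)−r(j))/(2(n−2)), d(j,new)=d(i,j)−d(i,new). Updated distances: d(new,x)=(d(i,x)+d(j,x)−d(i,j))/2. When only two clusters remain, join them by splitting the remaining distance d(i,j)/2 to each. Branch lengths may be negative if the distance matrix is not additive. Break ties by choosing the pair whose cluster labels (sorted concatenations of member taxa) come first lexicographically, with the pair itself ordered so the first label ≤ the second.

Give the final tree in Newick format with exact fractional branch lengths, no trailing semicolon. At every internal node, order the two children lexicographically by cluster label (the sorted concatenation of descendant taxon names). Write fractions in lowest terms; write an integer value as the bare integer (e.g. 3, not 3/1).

((((((A:7/2,S:-3/2):3,L:7):97/32,B:119/32):249/64,Z:407/64):105/64,E:87/64):201/128,(P:235/48,X:-91/48):201/128)

1. join A+S (d=2, Q=-166) ⇒ AS; edges |A|=7/2, |S|=-3/2
  updated: d(AS,B)=25/2, d(AS,E)=31/2, d(AS,L)=10, d(AS,P)=27/2, d(AS,X)=19, d(AS,Z)=21/2
2. join AS+L (d=10, Q=-132) ⇒ ALS; edges |AS|=3, |L|=7
  updated: d(ALS,B)=27/4, d(ALS,E)=61/4, d(ALS,P)=35/4, d(ALS,X)=11, d(ALS,Z)=57/4
3. join ALS+B (d=27/4, Q=-351/4) ⇒ ABLS; edges |ALS|=97/32, |B|=119/32
  updated: d(ABLS,E)=29/4, d(ABLS,P)=13, d(ABLS,X)=53/8, d(ABLS,Z)=41/4
4. join P+X (d=3, Q=-437/8) ⇒ PX; edges |P|=235/48, |X|=-91/48
  updated: d(ABLS,PX)=133/16, d(E,PX)=9/2, d(PX,Z)=23/2
5. join ABLS+Z (d=41/4, Q=-577/16) ⇒ ABLSZ; edges |ABLS|=249/64, |Z|=407/64
  updated: d(ABLSZ,E)=3, d(ABLSZ,PX)=153/32
6. join ABLSZ+E (d=3, Q=-393/32) ⇒ ABELSZ; edges |ABLSZ|=105/64, |E|=87/64
  updated: d(ABELSZ,PX)=201/64
7. join ABELSZ+PX (d=201/64) ⇒ ABELPSXZ; edges |ABELSZ|=201/128, |PX|=201/128
final tree: ((((((A:7/2,S:-3/2):3,L:7):97/32,B:119/32):249/64,Z:407/64):105/64,E:87/64):201/128,(P:235/48,X:-91/48):201/128)
total length: 2441/64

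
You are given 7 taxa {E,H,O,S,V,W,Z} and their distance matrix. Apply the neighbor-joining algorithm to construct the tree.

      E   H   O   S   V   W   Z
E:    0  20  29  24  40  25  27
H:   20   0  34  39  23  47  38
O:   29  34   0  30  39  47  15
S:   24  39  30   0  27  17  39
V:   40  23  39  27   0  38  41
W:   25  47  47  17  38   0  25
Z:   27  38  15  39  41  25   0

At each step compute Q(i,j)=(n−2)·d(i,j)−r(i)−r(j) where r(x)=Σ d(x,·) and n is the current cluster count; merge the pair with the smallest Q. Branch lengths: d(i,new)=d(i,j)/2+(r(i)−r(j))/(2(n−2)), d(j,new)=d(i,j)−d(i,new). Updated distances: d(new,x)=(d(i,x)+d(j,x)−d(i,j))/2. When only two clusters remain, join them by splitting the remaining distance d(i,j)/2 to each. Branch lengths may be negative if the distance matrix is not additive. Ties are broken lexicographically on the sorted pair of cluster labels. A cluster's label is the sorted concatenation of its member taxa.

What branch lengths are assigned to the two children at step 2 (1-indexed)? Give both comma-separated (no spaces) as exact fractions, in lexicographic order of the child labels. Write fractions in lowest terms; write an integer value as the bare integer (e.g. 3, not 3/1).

iteration 1: select O,Z (d=15, Q=-304); attach at lengths (42/5, 33/5); label the merged cluster OZ
  updated: d(E,OZ)=41/2, d(H,OZ)=57/2, d(OZ,S)=27, d(OZ,V)=65/2, d(OZ,W)=57/2
iteration 2: select H,V (d=23, Q=-226); attach at lengths (89/8, 95/8); label the merged cluster HV
  updated: d(E,HV)=37/2, d(HV,OZ)=19, d(HV,S)=43/2, d(HV,W)=31
iteration 3: select S,W (d=17, Q=-140); attach at lengths (13/2, 21/2); label the merged cluster SW
  updated: d(E,SW)=16, d(HV,SW)=71/4, d(OZ,SW)=77/4
iteration 4: select E,SW (d=16, Q=-76); attach at lengths (17/2, 15/2); label the merged cluster ESW
  updated: d(ESW,HV)=81/8, d(ESW,OZ)=95/8
iteration 5: select ESW,HV (d=81/8, Q=-41); attach at lengths (3/2, 69/8); label the merged cluster EHSVW
  updated: d(EHSVW,OZ)=83/8
iteration 6: select EHSVW,OZ (d=83/8); attach at lengths (83/16, 83/16); label the merged cluster EHOSVWZ
final tree: (((E:17/2,(S:13/2,W:21/2):15/2):3/2,(H:89/8,V:95/8):69/8):83/16,(O:42/5,Z:33/5):83/16)
total length: 183/2

89/8,95/8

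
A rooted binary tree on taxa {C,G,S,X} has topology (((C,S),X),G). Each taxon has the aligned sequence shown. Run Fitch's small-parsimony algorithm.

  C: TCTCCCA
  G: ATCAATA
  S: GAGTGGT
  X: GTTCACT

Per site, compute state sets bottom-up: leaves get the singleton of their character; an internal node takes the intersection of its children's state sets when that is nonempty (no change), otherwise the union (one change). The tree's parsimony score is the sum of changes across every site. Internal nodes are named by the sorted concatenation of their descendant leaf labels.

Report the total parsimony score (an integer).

14

[col 0] CS: children C:{T}, S:{G} ∪→ {G,T}; cost 1
[col 0] CSX: children CS:{G,T}, X:{G} ∩→ {G}; cost 0
[col 0] CGSX: children CSX:{G}, G:{A} ∪→ {A,G}; cost 1
[col 1] CS: children C:{C}, S:{A} ∪→ {A,C}; cost 1
[col 1] CSX: children CS:{A,C}, X:{T} ∪→ {A,C,T}; cost 1
[col 1] CGSX: children CSX:{A,C,T}, G:{T} ∩→ {T}; cost 0
[col 2] CS: children C:{T}, S:{G} ∪→ {G,T}; cost 1
[col 2] CSX: children CS:{G,T}, X:{T} ∩→ {T}; cost 0
[col 2] CGSX: children CSX:{T}, G:{C} ∪→ {C,T}; cost 1
[col 3] CS: children C:{C}, S:{T} ∪→ {C,T}; cost 1
[col 3] CSX: children CS:{C,T}, X:{C} ∩→ {C}; cost 0
[col 3] CGSX: children CSX:{C}, G:{A} ∪→ {A,C}; cost 1
[col 4] CS: children C:{C}, S:{G} ∪→ {C,G}; cost 1
[col 4] CSX: children CS:{C,G}, X:{A} ∪→ {A,C,G}; cost 1
[col 4] CGSX: children CSX:{A,C,G}, G:{A} ∩→ {A}; cost 0
[col 5] CS: children C:{C}, S:{G} ∪→ {C,G}; cost 1
[col 5] CSX: children CS:{C,G}, X:{C} ∩→ {C}; cost 0
[col 5] CGSX: children CSX:{C}, G:{T} ∪→ {C,T}; cost 1
[col 6] CS: children C:{A}, S:{T} ∪→ {A,T}; cost 1
[col 6] CSX: children CS:{A,T}, X:{T} ∩→ {T}; cost 0
[col 6] CGSX: children CSX:{T}, G:{A} ∪→ {A,T}; cost 1
per-site changes: [2, 2, 2, 2, 2, 2, 2]; total = 14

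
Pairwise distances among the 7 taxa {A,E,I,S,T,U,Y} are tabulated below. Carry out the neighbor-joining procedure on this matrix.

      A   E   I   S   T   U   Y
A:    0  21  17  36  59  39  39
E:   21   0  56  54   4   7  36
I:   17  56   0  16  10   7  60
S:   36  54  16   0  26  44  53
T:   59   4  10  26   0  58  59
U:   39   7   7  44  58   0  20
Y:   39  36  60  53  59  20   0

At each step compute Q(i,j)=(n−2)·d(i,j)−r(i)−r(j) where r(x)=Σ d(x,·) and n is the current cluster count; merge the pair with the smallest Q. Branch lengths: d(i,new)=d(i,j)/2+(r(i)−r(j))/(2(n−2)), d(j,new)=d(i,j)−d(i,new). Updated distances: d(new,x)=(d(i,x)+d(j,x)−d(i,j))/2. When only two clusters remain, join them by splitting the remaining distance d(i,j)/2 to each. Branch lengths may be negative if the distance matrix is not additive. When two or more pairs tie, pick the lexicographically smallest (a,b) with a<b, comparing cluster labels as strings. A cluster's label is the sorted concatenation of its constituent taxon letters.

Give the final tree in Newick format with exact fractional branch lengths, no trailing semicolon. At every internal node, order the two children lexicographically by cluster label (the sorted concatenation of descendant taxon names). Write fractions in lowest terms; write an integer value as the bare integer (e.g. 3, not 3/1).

(((A:109/8,((E:-9/5,T:29/5):50/3,(U:3/8,Y:157/8):34/3):47/8):39/8,I:1/2):31/4,S:31/4)

iteration 1: select E,T (d=4, Q=-374); attach at lengths (-9/5, 29/5); label the merged cluster ET
  updated: d(A,ET)=38, d(ET,I)=31, d(ET,S)=38, d(ET,U)=61/2, d(ET,Y)=91/2
iteration 2: select U,Y (d=20, Q=-278); attach at lengths (3/8, 157/8); label the merged cluster UY
  updated: d(A,UY)=29, d(ET,UY)=28, d(I,UY)=47/2, d(S,UY)=77/2
iteration 3: select ET,UY (d=28, Q=-170); attach at lengths (50/3, 34/3); label the merged cluster ETUY
  updated: d(A,ETUY)=39/2, d(ETUY,I)=53/4, d(ETUY,S)=97/4
iteration 4: select A,ETUY (d=39/2, Q=-181/2); attach at lengths (109/8, 47/8); label the merged cluster AETUY
  updated: d(AETUY,I)=43/8, d(AETUY,S)=163/8
iteration 5: select AETUY,I (d=43/8, Q=-167/4); attach at lengths (39/8, 1/2); label the merged cluster AEITUY
  updated: d(AEITUY,S)=31/2
iteration 6: select AEITUY,S (d=31/2); attach at lengths (31/4, 31/4); label the merged cluster AEISTUY
final tree: (((A:109/8,((E:-9/5,T:29/5):50/3,(U:3/8,Y:157/8):34/3):47/8):39/8,I:1/2):31/4,S:31/4)
total length: 739/8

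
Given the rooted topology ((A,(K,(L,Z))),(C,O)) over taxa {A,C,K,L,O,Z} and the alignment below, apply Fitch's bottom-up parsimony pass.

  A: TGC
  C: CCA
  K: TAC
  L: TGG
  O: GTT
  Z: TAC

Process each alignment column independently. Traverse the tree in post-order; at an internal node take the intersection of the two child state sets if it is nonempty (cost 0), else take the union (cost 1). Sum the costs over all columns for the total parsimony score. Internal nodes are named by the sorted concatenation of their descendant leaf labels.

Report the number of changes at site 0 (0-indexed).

site 0, node LZ: L={T} ∩ Z={T} → {T} (+0)
site 0, node KLZ: K={T} ∩ LZ={T} → {T} (+0)
site 0, node AKLZ: A={T} ∩ KLZ={T} → {T} (+0)
site 0, node CO: C={C} ∪ O={G} → {C,G} (+1)
site 0, node ACKLOZ: AKLZ={T} ∪ CO={C,G} → {C,G,T} (+1)
site 1, node LZ: L={G} ∪ Z={A} → {A,G} (+1)
site 1, node KLZ: K={A} ∩ LZ={A,G} → {A} (+0)
site 1, node AKLZ: A={G} ∪ KLZ={A} → {A,G} (+1)
site 1, node CO: C={C} ∪ O={T} → {C,T} (+1)
site 1, node ACKLOZ: AKLZ={A,G} ∪ CO={C,T} → {A,C,G,T} (+1)
site 2, node LZ: L={G} ∪ Z={C} → {C,G} (+1)
site 2, node KLZ: K={C} ∩ LZ={C,G} → {C} (+0)
site 2, node AKLZ: A={C} ∩ KLZ={C} → {C} (+0)
site 2, node CO: C={A} ∪ O={T} → {A,T} (+1)
site 2, node ACKLOZ: AKLZ={C} ∪ CO={A,T} → {A,C,T} (+1)
per-site changes: [2, 4, 3]; total = 9

2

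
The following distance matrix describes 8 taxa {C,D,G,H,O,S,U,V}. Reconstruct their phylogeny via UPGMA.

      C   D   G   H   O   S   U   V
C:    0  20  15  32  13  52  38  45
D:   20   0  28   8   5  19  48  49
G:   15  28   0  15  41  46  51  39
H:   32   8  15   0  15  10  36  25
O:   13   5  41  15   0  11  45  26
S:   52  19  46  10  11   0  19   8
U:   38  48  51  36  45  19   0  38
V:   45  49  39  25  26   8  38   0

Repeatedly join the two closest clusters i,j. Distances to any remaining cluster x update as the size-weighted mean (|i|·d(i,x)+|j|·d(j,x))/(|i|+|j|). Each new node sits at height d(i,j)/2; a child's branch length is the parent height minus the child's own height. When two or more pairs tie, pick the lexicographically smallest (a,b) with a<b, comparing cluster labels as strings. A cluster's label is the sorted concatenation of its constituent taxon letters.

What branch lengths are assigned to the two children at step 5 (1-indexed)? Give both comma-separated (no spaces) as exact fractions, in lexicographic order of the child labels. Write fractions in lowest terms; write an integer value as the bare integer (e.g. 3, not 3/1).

iteration 1: select D,O (d=5); attach at lengths (5/2, 5/2); label the merged cluster DO
  updated: d(C,DO)=33/2, d(DO,G)=69/2, d(DO,H)=23/2, d(DO,S)=15, d(DO,U)=93/2, d(DO,V)=75/2
iteration 2: select S,V (d=8); attach at lengths (4, 4); label the merged cluster SV
  updated: d(C,SV)=97/2, d(DO,SV)=105/4, d(G,SV)=85/2, d(H,SV)=35/2, d(SV,U)=57/2
iteration 3: select DO,H (d=23/2); attach at lengths (13/4, 23/4); label the merged cluster DHO
  updated: d(C,DHO)=65/3, d(DHO,G)=28, d(DHO,SV)=70/3, d(DHO,U)=43
iteration 4: select C,G (d=15); attach at lengths (15/2, 15/2); label the merged cluster CG
  updated: d(CG,DHO)=149/6, d(CG,SV)=91/2, d(CG,U)=89/2
iteration 5: select DHO,SV (d=70/3); attach at lengths (71/12, 23/3); label the merged cluster DHOSV
  updated: d(CG,DHOSV)=331/10, d(DHOSV,U)=186/5
iteration 6: select CG,DHOSV (d=331/10); attach at lengths (181/20, 293/60); label the merged cluster CDGHOSV
  updated: d(CDGHOSV,U)=275/7
iteration 7: select CDGHOSV,U (d=275/7); attach at lengths (433/140, 275/14); label the merged cluster CDGHOSUV
final tree: (((C:15/2,G:15/2):181/20,(((D:5/2,O:5/2):13/4,H:23/4):71/12,(S:4,V:4):23/3):293/60):433/140,U:275/14)
total length: 18323/210

71/12,23/3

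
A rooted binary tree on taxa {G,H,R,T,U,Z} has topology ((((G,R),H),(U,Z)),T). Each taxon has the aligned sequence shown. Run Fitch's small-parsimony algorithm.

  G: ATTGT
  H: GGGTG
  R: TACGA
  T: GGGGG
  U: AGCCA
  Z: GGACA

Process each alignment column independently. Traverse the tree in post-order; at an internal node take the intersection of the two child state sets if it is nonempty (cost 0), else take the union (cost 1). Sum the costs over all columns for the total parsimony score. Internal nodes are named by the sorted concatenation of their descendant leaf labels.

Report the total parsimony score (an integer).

14

site 0, node GR: G={A} ∪ R={T} → {A,T} (+1)
site 0, node GHR: GR={A,T} ∪ H={G} → {A,G,T} (+1)
site 0, node UZ: U={A} ∪ Z={G} → {A,G} (+1)
site 0, node GHRUZ: GHR={A,G,T} ∩ UZ={A,G} → {A,G} (+0)
site 0, node GHRTUZ: GHRUZ={A,G} ∩ T={G} → {G} (+0)
site 1, node GR: G={T} ∪ R={A} → {A,T} (+1)
site 1, node GHR: GR={A,T} ∪ H={G} → {A,G,T} (+1)
site 1, node UZ: U={G} ∩ Z={G} → {G} (+0)
site 1, node GHRUZ: GHR={A,G,T} ∩ UZ={G} → {G} (+0)
site 1, node GHRTUZ: GHRUZ={G} ∩ T={G} → {G} (+0)
site 2, node GR: G={T} ∪ R={C} → {C,T} (+1)
site 2, node GHR: GR={C,T} ∪ H={G} → {C,G,T} (+1)
site 2, node UZ: U={C} ∪ Z={A} → {A,C} (+1)
site 2, node GHRUZ: GHR={C,G,T} ∩ UZ={A,C} → {C} (+0)
site 2, node GHRTUZ: GHRUZ={C} ∪ T={G} → {C,G} (+1)
site 3, node GR: G={G} ∩ R={G} → {G} (+0)
site 3, node GHR: GR={G} ∪ H={T} → {G,T} (+1)
site 3, node UZ: U={C} ∩ Z={C} → {C} (+0)
site 3, node GHRUZ: GHR={G,T} ∪ UZ={C} → {C,G,T} (+1)
site 3, node GHRTUZ: GHRUZ={C,G,T} ∩ T={G} → {G} (+0)
site 4, node GR: G={T} ∪ R={A} → {A,T} (+1)
site 4, node GHR: GR={A,T} ∪ H={G} → {A,G,T} (+1)
site 4, node UZ: U={A} ∩ Z={A} → {A} (+0)
site 4, node GHRUZ: GHR={A,G,T} ∩ UZ={A} → {A} (+0)
site 4, node GHRTUZ: GHRUZ={A} ∪ T={G} → {A,G} (+1)
per-site changes: [3, 2, 4, 2, 3]; total = 14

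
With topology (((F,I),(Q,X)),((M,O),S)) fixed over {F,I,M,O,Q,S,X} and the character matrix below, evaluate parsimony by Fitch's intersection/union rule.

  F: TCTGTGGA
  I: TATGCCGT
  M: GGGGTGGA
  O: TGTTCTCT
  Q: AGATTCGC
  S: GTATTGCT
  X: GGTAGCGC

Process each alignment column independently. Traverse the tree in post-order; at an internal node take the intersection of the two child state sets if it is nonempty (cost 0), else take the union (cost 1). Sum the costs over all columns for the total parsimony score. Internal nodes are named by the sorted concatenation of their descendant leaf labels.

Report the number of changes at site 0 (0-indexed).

site 0, node FI: F={T} ∩ I={T} → {T} (+0)
site 0, node QX: Q={A} ∪ X={G} → {A,G} (+1)
site 0, node FIQX: FI={T} ∪ QX={A,G} → {A,G,T} (+1)
site 0, node MO: M={G} ∪ O={T} → {G,T} (+1)
site 0, node MOS: MO={G,T} ∩ S={G} → {G} (+0)
site 0, node FIMOQSX: FIQX={A,G,T} ∩ MOS={G} → {G} (+0)
site 1, node FI: F={C} ∪ I={A} → {A,C} (+1)
site 1, node QX: Q={G} ∩ X={G} → {G} (+0)
site 1, node FIQX: FI={A,C} ∪ QX={G} → {A,C,G} (+1)
site 1, node MO: M={G} ∩ O={G} → {G} (+0)
site 1, node MOS: MO={G} ∪ S={T} → {G,T} (+1)
site 1, node FIMOQSX: FIQX={A,C,G} ∩ MOS={G,T} → {G} (+0)
site 2, node FI: F={T} ∩ I={T} → {T} (+0)
site 2, node QX: Q={A} ∪ X={T} → {A,T} (+1)
site 2, node FIQX: FI={T} ∩ QX={A,T} → {T} (+0)
site 2, node MO: M={G} ∪ O={T} → {G,T} (+1)
site 2, node MOS: MO={G,T} ∪ S={A} → {A,G,T} (+1)
site 2, node FIMOQSX: FIQX={T} ∩ MOS={A,G,T} → {T} (+0)
site 3, node FI: F={G} ∩ I={G} → {G} (+0)
site 3, node QX: Q={T} ∪ X={A} → {A,T} (+1)
site 3, node FIQX: FI={G} ∪ QX={A,T} → {A,G,T} (+1)
site 3, node MO: M={G} ∪ O={T} → {G,T} (+1)
site 3, node MOS: MO={G,T} ∩ S={T} → {T} (+0)
site 3, node FIMOQSX: FIQX={A,G,T} ∩ MOS={T} → {T} (+0)
site 4, node FI: F={T} ∪ I={C} → {C,T} (+1)
site 4, node QX: Q={T} ∪ X={G} → {G,T} (+1)
site 4, node FIQX: FI={C,T} ∩ QX={G,T} → {T} (+0)
site 4, node MO: M={T} ∪ O={C} → {C,T} (+1)
site 4, node MOS: MO={C,T} ∩ S={T} → {T} (+0)
site 4, node FIMOQSX: FIQX={T} ∩ MOS={T} → {T} (+0)
site 5, node FI: F={G} ∪ I={C} → {C,G} (+1)
site 5, node QX: Q={C} ∩ X={C} → {C} (+0)
site 5, node FIQX: FI={C,G} ∩ QX={C} → {C} (+0)
site 5, node MO: M={G} ∪ O={T} → {G,T} (+1)
site 5, node MOS: MO={G,T} ∩ S={G} → {G} (+0)
site 5, node FIMOQSX: FIQX={C} ∪ MOS={G} → {C,G} (+1)
site 6, node FI: F={G} ∩ I={G} → {G} (+0)
site 6, node QX: Q={G} ∩ X={G} → {G} (+0)
site 6, node FIQX: FI={G} ∩ QX={G} → {G} (+0)
site 6, node MO: M={G} ∪ O={C} → {C,G} (+1)
site 6, node MOS: MO={C,G} ∩ S={C} → {C} (+0)
site 6, node FIMOQSX: FIQX={G} ∪ MOS={C} → {C,G} (+1)
site 7, node FI: F={A} ∪ I={T} → {A,T} (+1)
site 7, node QX: Q={C} ∩ X={C} → {C} (+0)
site 7, node FIQX: FI={A,T} ∪ QX={C} → {A,C,T} (+1)
site 7, node MO: M={A} ∪ O={T} → {A,T} (+1)
site 7, node MOS: MO={A,T} ∩ S={T} → {T} (+0)
site 7, node FIMOQSX: FIQX={A,C,T} ∩ MOS={T} → {T} (+0)
per-site changes: [3, 3, 3, 3, 3, 3, 2, 3]; total = 23

3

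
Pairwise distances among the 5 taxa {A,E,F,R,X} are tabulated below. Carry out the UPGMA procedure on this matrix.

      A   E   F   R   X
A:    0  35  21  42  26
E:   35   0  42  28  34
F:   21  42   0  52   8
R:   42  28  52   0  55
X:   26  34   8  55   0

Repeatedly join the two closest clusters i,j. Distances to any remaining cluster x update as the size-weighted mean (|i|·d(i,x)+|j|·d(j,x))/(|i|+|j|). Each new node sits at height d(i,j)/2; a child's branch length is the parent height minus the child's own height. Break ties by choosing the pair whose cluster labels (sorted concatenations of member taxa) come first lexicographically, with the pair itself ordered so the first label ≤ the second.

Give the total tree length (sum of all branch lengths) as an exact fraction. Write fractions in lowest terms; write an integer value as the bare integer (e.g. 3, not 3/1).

877/12

iteration 1: select F,X (d=8); attach at lengths (4, 4); label the merged cluster FX
  updated: d(A,FX)=47/2, d(E,FX)=38, d(FX,R)=107/2
iteration 2: select A,FX (d=47/2); attach at lengths (47/4, 31/4); label the merged cluster AFX
  updated: d(AFX,E)=37, d(AFX,R)=149/3
iteration 3: select E,R (d=28); attach at lengths (14, 14); label the merged cluster ER
  updated: d(AFX,ER)=130/3
iteration 4: select AFX,ER (d=130/3); attach at lengths (119/12, 23/3); label the merged cluster AEFRX
final tree: ((A:47/4,(F:4,X:4):31/4):119/12,(E:14,R:14):23/3)
total length: 877/12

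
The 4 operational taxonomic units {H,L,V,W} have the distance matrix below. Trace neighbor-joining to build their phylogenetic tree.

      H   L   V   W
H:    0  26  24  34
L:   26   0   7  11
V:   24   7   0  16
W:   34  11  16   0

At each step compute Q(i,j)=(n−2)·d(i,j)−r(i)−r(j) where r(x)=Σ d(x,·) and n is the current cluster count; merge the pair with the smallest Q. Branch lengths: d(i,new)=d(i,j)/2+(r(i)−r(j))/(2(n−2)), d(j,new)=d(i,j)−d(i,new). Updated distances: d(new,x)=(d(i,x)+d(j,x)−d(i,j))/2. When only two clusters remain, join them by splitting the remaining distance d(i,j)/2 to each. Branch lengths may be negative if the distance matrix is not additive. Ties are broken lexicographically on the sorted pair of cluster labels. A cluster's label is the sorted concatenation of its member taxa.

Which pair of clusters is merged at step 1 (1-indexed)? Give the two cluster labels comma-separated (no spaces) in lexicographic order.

H,V

1. join H+V (d=24, Q=-83) ⇒ HV; edges |H|=85/4, |V|=11/4
  updated: d(HV,L)=9/2, d(HV,W)=13
2. join HV+L (d=9/2, Q=-57/2) ⇒ HLV; edges |HV|=13/4, |L|=5/4
  updated: d(HLV,W)=39/4
3. join HLV+W (d=39/4) ⇒ HLVW; edges |HLV|=39/8, |W|=39/8
final tree: (((H:85/4,V:11/4):13/4,L:5/4):39/8,W:39/8)
total length: 153/4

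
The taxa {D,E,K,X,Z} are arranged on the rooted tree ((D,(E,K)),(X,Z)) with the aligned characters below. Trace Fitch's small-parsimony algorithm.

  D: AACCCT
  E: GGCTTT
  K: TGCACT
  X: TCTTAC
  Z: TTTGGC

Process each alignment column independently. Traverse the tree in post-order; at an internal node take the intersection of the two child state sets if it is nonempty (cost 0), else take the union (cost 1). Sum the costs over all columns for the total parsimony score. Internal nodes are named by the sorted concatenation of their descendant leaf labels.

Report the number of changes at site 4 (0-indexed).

3

[col 0] EK: children E:{G}, K:{T} ∪→ {G,T}; cost 1
[col 0] DEK: children D:{A}, EK:{G,T} ∪→ {A,G,T}; cost 1
[col 0] XZ: children X:{T}, Z:{T} ∩→ {T}; cost 0
[col 0] DEKXZ: children DEK:{A,G,T}, XZ:{T} ∩→ {T}; cost 0
[col 1] EK: children E:{G}, K:{G} ∩→ {G}; cost 0
[col 1] DEK: children D:{A}, EK:{G} ∪→ {A,G}; cost 1
[col 1] XZ: children X:{C}, Z:{T} ∪→ {C,T}; cost 1
[col 1] DEKXZ: children DEK:{A,G}, XZ:{C,T} ∪→ {A,C,G,T}; cost 1
[col 2] EK: children E:{C}, K:{C} ∩→ {C}; cost 0
[col 2] DEK: children D:{C}, EK:{C} ∩→ {C}; cost 0
[col 2] XZ: children X:{T}, Z:{T} ∩→ {T}; cost 0
[col 2] DEKXZ: children DEK:{C}, XZ:{T} ∪→ {C,T}; cost 1
[col 3] EK: children E:{T}, K:{A} ∪→ {A,T}; cost 1
[col 3] DEK: children D:{C}, EK:{A,T} ∪→ {A,C,T}; cost 1
[col 3] XZ: children X:{T}, Z:{G} ∪→ {G,T}; cost 1
[col 3] DEKXZ: children DEK:{A,C,T}, XZ:{G,T} ∩→ {T}; cost 0
[col 4] EK: children E:{T}, K:{C} ∪→ {C,T}; cost 1
[col 4] DEK: children D:{C}, EK:{C,T} ∩→ {C}; cost 0
[col 4] XZ: children X:{A}, Z:{G} ∪→ {A,G}; cost 1
[col 4] DEKXZ: children DEK:{C}, XZ:{A,G} ∪→ {A,C,G}; cost 1
[col 5] EK: children E:{T}, K:{T} ∩→ {T}; cost 0
[col 5] DEK: children D:{T}, EK:{T} ∩→ {T}; cost 0
[col 5] XZ: children X:{C}, Z:{C} ∩→ {C}; cost 0
[col 5] DEKXZ: children DEK:{T}, XZ:{C} ∪→ {C,T}; cost 1
per-site changes: [2, 3, 1, 3, 3, 1]; total = 13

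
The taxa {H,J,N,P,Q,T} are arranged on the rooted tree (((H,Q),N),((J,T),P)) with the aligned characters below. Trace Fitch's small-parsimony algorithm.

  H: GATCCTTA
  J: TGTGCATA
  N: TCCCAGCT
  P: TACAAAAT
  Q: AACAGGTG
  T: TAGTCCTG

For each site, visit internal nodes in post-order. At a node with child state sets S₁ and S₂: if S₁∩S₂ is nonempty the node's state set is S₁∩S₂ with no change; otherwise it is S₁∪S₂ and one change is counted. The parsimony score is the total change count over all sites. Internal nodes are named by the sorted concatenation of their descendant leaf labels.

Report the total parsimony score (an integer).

site 0, node HQ: H={G} ∪ Q={A} → {A,G} (+1)
site 0, node HNQ: HQ={A,G} ∪ N={T} → {A,G,T} (+1)
site 0, node JT: J={T} ∩ T={T} → {T} (+0)
site 0, node JPT: JT={T} ∩ P={T} → {T} (+0)
site 0, node HJNPQT: HNQ={A,G,T} ∩ JPT={T} → {T} (+0)
site 1, node HQ: H={A} ∩ Q={A} → {A} (+0)
site 1, node HNQ: HQ={A} ∪ N={C} → {A,C} (+1)
site 1, node JT: J={G} ∪ T={A} → {A,G} (+1)
site 1, node JPT: JT={A,G} ∩ P={A} → {A} (+0)
site 1, node HJNPQT: HNQ={A,C} ∩ JPT={A} → {A} (+0)
site 2, node HQ: H={T} ∪ Q={C} → {C,T} (+1)
site 2, node HNQ: HQ={C,T} ∩ N={C} → {C} (+0)
site 2, node JT: J={T} ∪ T={G} → {G,T} (+1)
site 2, node JPT: JT={G,T} ∪ P={C} → {C,G,T} (+1)
site 2, node HJNPQT: HNQ={C} ∩ JPT={C,G,T} → {C} (+0)
site 3, node HQ: H={C} ∪ Q={A} → {A,C} (+1)
site 3, node HNQ: HQ={A,C} ∩ N={C} → {C} (+0)
site 3, node JT: J={G} ∪ T={T} → {G,T} (+1)
site 3, node JPT: JT={G,T} ∪ P={A} → {A,G,T} (+1)
site 3, node HJNPQT: HNQ={C} ∪ JPT={A,G,T} → {A,C,G,T} (+1)
site 4, node HQ: H={C} ∪ Q={G} → {C,G} (+1)
site 4, node HNQ: HQ={C,G} ∪ N={A} → {A,C,G} (+1)
site 4, node JT: J={C} ∩ T={C} → {C} (+0)
site 4, node JPT: JT={C} ∪ P={A} → {A,C} (+1)
site 4, node HJNPQT: HNQ={A,C,G} ∩ JPT={A,C} → {A,C} (+0)
site 5, node HQ: H={T} ∪ Q={G} → {G,T} (+1)
site 5, node HNQ: HQ={G,T} ∩ N={G} → {G} (+0)
site 5, node JT: J={A} ∪ T={C} → {A,C} (+1)
site 5, node JPT: JT={A,C} ∩ P={A} → {A} (+0)
site 5, node HJNPQT: HNQ={G} ∪ JPT={A} → {A,G} (+1)
site 6, node HQ: H={T} ∩ Q={T} → {T} (+0)
site 6, node HNQ: HQ={T} ∪ N={C} → {C,T} (+1)
site 6, node JT: J={T} ∩ T={T} → {T} (+0)
site 6, node JPT: JT={T} ∪ P={A} → {A,T} (+1)
site 6, node HJNPQT: HNQ={C,T} ∩ JPT={A,T} → {T} (+0)
site 7, node HQ: H={A} ∪ Q={G} → {A,G} (+1)
site 7, node HNQ: HQ={A,G} ∪ N={T} → {A,G,T} (+1)
site 7, node JT: J={A} ∪ T={G} → {A,G} (+1)
site 7, node JPT: JT={A,G} ∪ P={T} → {A,G,T} (+1)
site 7, node HJNPQT: HNQ={A,G,T} ∩ JPT={A,G,T} → {A,G,T} (+0)
per-site changes: [2, 2, 3, 4, 3, 3, 2, 4]; total = 23

23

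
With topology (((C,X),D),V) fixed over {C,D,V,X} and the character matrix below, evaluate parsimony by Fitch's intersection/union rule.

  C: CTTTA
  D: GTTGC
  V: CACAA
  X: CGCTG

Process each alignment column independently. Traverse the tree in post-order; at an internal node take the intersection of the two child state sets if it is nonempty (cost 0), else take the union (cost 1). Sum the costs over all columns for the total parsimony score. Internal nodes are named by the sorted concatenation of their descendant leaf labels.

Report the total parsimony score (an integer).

9

site 0, node CX: C={C} ∩ X={C} → {C} (+0)
site 0, node CDX: CX={C} ∪ D={G} → {C,G} (+1)
site 0, node CDVX: CDX={C,G} ∩ V={C} → {C} (+0)
site 1, node CX: C={T} ∪ X={G} → {G,T} (+1)
site 1, node CDX: CX={G,T} ∩ D={T} → {T} (+0)
site 1, node CDVX: CDX={T} ∪ V={A} → {A,T} (+1)
site 2, node CX: C={T} ∪ X={C} → {C,T} (+1)
site 2, node CDX: CX={C,T} ∩ D={T} → {T} (+0)
site 2, node CDVX: CDX={T} ∪ V={C} → {C,T} (+1)
site 3, node CX: C={T} ∩ X={T} → {T} (+0)
site 3, node CDX: CX={T} ∪ D={G} → {G,T} (+1)
site 3, node CDVX: CDX={G,T} ∪ V={A} → {A,G,T} (+1)
site 4, node CX: C={A} ∪ X={G} → {A,G} (+1)
site 4, node CDX: CX={A,G} ∪ D={C} → {A,C,G} (+1)
site 4, node CDVX: CDX={A,C,G} ∩ V={A} → {A} (+0)
per-site changes: [1, 2, 2, 2, 2]; total = 9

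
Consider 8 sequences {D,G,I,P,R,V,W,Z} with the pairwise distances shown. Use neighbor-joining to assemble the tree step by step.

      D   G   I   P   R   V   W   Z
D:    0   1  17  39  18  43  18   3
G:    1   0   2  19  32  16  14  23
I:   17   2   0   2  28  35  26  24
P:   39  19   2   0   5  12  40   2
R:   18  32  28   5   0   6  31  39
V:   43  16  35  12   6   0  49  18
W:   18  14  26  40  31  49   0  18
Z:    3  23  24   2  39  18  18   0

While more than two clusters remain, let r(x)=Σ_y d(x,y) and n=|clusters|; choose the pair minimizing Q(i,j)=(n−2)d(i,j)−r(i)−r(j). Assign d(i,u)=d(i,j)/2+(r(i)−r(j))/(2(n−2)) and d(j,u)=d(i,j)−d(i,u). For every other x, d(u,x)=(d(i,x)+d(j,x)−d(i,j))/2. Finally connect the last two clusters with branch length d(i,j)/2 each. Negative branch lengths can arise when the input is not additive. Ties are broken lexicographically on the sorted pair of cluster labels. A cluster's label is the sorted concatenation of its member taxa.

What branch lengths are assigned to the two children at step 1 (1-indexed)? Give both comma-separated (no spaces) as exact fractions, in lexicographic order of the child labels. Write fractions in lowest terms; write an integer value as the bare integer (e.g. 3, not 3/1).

iteration 1: select R,V (d=6, Q=-302); attach at lengths (4/3, 14/3); label the merged cluster RV
  updated: d(D,RV)=55/2, d(G,RV)=21, d(I,RV)=57/2, d(P,RV)=11/2, d(RV,W)=37, d(RV,Z)=51/2
iteration 2: select P,RV (d=11/2, Q=-225); attach at lengths (-1, 13/2); label the merged cluster PRV
  updated: d(D,PRV)=61/2, d(G,PRV)=69/4, d(I,PRV)=25/2, d(PRV,W)=143/4, d(PRV,Z)=11
iteration 3: select PRV,Z (d=11, Q=-142); attach at lengths (9, 2); label the merged cluster PRVZ
  updated: d(D,PRVZ)=45/4, d(G,PRVZ)=117/8, d(I,PRVZ)=51/4, d(PRVZ,W)=171/8
iteration 4: select G,I (d=2, Q=-667/8); attach at lengths (-161/48, 257/48); label the merged cluster GI
  updated: d(D,GI)=8, d(GI,PRVZ)=203/16, d(GI,W)=19
iteration 5: select D,GI (d=8, Q=-975/16); attach at lengths (217/64, 295/64); label the merged cluster DGI
  updated: d(DGI,PRVZ)=255/32, d(DGI,W)=29/2
iteration 6: select DGI,PRVZ (d=255/32, Q=-1403/32); attach at lengths (35/64, 475/64); label the merged cluster DGIPRVZ
  updated: d(DGIPRVZ,W)=893/64
iteration 7: select DGIPRVZ,W (d=893/64); attach at lengths (893/128, 893/128); label the merged cluster DGIPRVWZ
final tree: (((D:217/64,(G:-161/48,I:257/48):295/64):35/64,((P:-1,(R:4/3,V:14/3):13/2):9,Z:2):475/64):893/128,W:893/128)
total length: 3483/64

4/3,14/3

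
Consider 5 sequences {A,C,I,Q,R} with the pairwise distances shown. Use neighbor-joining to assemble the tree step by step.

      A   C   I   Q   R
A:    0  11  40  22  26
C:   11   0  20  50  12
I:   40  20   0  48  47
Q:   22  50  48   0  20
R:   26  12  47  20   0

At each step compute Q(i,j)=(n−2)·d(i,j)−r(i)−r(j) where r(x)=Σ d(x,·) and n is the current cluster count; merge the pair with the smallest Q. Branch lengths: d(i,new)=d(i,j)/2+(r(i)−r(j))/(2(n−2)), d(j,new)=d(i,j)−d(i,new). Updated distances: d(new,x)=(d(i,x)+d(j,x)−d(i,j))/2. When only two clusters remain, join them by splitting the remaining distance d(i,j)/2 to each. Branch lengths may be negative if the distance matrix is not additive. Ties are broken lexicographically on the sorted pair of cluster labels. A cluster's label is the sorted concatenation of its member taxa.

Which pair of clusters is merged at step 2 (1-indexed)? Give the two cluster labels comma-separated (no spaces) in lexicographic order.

iteration 1: select C,I (d=20, Q=-188); attach at lengths (-1/3, 61/3); label the merged cluster CI
  updated: d(A,CI)=31/2, d(CI,Q)=39, d(CI,R)=39/2
iteration 2: select A,CI (d=31/2, Q=-213/2); attach at lengths (41/8, 83/8); label the merged cluster ACI
  updated: d(ACI,Q)=91/4, d(ACI,R)=15
iteration 3: select ACI,Q (d=91/4, Q=-231/4); attach at lengths (71/8, 111/8); label the merged cluster ACIQ
  updated: d(ACIQ,R)=49/8
iteration 4: select ACIQ,R (d=49/8); attach at lengths (49/16, 49/16); label the merged cluster ACIQR
final tree: (((A:41/8,(C:-1/3,I:61/3):83/8):71/8,Q:111/8):49/16,R:49/16)
total length: 515/8

A,CI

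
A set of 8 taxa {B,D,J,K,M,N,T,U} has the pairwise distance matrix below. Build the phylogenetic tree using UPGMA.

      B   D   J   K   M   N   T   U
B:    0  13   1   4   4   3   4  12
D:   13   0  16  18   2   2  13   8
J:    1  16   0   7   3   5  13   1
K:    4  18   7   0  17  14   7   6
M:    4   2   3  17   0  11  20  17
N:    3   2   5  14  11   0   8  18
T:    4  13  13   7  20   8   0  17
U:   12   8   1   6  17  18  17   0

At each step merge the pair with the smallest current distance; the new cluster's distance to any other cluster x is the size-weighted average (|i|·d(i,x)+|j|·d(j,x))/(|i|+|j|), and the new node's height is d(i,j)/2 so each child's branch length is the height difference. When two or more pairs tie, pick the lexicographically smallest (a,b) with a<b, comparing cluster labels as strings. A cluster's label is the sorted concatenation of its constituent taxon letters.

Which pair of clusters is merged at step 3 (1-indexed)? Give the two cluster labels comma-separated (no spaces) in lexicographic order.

1. join B+J (d=1) ⇒ BJ; edges |B|=1/2, |J|=1/2
  updated: d(BJ,D)=29/2, d(BJ,K)=11/2, d(BJ,M)=7/2, d(BJ,N)=4, d(BJ,T)=17/2, d(BJ,U)=13/2
2. join D+M (d=2) ⇒ DM; edges |D|=1, |M|=1
  updated: d(BJ,DM)=9, d(DM,K)=35/2, d(DM,N)=13/2, d(DM,T)=33/2, d(DM,U)=25/2
3. join BJ+N (d=4) ⇒ BJN; edges |BJ|=3/2, |N|=2
  updated: d(BJN,DM)=49/6, d(BJN,K)=25/3, d(BJN,T)=25/3, d(BJN,U)=31/3
4. join K+U (d=6) ⇒ KU; edges |K|=3, |U|=3
  updated: d(BJN,KU)=28/3, d(DM,KU)=15, d(KU,T)=12
5. join BJN+DM (d=49/6) ⇒ BDJMN; edges |BJN|=25/12, |DM|=37/12
  updated: d(BDJMN,KU)=58/5, d(BDJMN,T)=58/5
6. join BDJMN+KU (d=58/5) ⇒ BDJKMNU; edges |BDJMN|=103/60, |KU|=14/5
  updated: d(BDJKMNU,T)=82/7
7. join BDJKMNU+T (d=82/7) ⇒ BDJKMNTU; edges |BDJKMNU|=2/35, |T|=41/7
final tree: (((((B:1/2,J:1/2):3/2,N:2):25/12,(D:1,M:1):37/12):103/60,(K:3,U:3):14/5):2/35,T:41/7)
total length: 11801/420

BJ,N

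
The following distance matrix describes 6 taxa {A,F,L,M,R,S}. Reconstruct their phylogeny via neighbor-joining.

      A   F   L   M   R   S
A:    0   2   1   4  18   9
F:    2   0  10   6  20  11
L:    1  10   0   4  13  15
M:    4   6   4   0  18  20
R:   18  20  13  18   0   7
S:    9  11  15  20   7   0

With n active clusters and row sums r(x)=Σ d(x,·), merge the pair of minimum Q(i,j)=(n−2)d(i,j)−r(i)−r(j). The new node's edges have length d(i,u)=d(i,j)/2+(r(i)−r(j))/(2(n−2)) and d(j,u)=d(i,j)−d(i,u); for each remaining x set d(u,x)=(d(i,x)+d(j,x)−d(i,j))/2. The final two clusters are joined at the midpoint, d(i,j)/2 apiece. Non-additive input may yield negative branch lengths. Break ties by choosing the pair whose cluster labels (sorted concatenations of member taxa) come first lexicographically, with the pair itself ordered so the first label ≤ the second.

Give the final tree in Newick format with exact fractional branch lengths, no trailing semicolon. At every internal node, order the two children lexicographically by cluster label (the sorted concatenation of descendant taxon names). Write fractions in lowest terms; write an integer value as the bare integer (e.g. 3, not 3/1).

(((A:-1,(L:4/3,M:8/3):3/2):1,F:11/4):37/8,(R:21/4,S:7/4):37/8)

1. join R+S (d=7, Q=-110) ⇒ RS; edges |R|=21/4, |S|=7/4
  updated: d(A,RS)=10, d(F,RS)=12, d(L,RS)=21/2, d(M,RS)=31/2
2. join L+M (d=4, Q=-43) ⇒ LM; edges |L|=4/3, |M|=8/3
  updated: d(A,LM)=1/2, d(F,LM)=6, d(LM,RS)=11
3. join A+LM (d=1/2, Q=-29) ⇒ ALM; edges |A|=-1, |LM|=3/2
  updated: d(ALM,F)=15/4, d(ALM,RS)=41/4
4. join ALM+F (d=15/4, Q=-26) ⇒ AFLM; edges |ALM|=1, |F|=11/4
  updated: d(AFLM,RS)=37/4
5. join AFLM+RS (d=37/4) ⇒ AFLMRS; edges |AFLM|=37/8, |RS|=37/8
final tree: (((A:-1,(L:4/3,M:8/3):3/2):1,F:11/4):37/8,(R:21/4,S:7/4):37/8)
total length: 49/2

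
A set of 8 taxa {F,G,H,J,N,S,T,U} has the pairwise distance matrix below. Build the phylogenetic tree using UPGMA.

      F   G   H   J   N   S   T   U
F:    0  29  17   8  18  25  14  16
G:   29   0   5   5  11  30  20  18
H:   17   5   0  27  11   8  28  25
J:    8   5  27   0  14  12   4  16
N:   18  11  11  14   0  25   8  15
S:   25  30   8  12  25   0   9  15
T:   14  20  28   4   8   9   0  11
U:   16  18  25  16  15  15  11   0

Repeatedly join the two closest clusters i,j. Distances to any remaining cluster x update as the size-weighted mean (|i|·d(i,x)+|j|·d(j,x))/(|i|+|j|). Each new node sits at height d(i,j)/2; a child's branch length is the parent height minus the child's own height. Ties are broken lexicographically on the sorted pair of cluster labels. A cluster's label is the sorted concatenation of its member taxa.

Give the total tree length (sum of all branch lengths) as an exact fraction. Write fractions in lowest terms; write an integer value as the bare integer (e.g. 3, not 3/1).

iteration 1: select J,T (d=4); attach at lengths (2, 2); label the merged cluster JT
  updated: d(F,JT)=11, d(G,JT)=25/2, d(H,JT)=55/2, d(JT,N)=11, d(JT,S)=21/2, d(JT,U)=27/2
iteration 2: select G,H (d=5); attach at lengths (5/2, 5/2); label the merged cluster GH
  updated: d(F,GH)=23, d(GH,JT)=20, d(GH,N)=11, d(GH,S)=19, d(GH,U)=43/2
iteration 3: select JT,S (d=21/2); attach at lengths (13/4, 21/4); label the merged cluster JST
  updated: d(F,JST)=47/3, d(GH,JST)=59/3, d(JST,N)=47/3, d(JST,U)=14
iteration 4: select GH,N (d=11); attach at lengths (3, 11/2); label the merged cluster GHN
  updated: d(F,GHN)=64/3, d(GHN,JST)=55/3, d(GHN,U)=58/3
iteration 5: select JST,U (d=14); attach at lengths (7/4, 7); label the merged cluster JSTU
  updated: d(F,JSTU)=63/4, d(GHN,JSTU)=223/12
iteration 6: select F,JSTU (d=63/4); attach at lengths (63/8, 7/8); label the merged cluster FJSTU
  updated: d(FJSTU,GHN)=287/15
iteration 7: select FJSTU,GHN (d=287/15); attach at lengths (203/120, 61/15); label the merged cluster FGHJNSTU
final tree: ((F:63/8,(((J:2,T:2):13/4,S:21/4):7/4,U:7):7/8):203/120,((G:5/2,H:5/2):3,N:11/2):61/15)
total length: 5911/120

5911/120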